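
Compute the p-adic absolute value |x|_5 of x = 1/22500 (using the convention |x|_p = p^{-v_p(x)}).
|1/22500|_5 = 625

Step 1 — compute v_5(x) by factoring powers of 5 out of the numerator and denominator: v_5(1/22500) = -4. Step 2 — apply |x|_p = p^{-v_p(x)} = 5^{4} = 625.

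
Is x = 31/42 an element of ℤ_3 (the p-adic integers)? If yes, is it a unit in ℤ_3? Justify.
x ∉ ℤ_3 (v_3(x) = -1 < 0)

ℤ_3 = {x ∈ ℚ_3 : v_3(x) ≥ 0} and ℤ_3^× = {x ∈ ℤ_3 : v_3(x) = 0}. Here v_3(31/42) = v_3(num) − v_3(den) = -1; compare against these criteria.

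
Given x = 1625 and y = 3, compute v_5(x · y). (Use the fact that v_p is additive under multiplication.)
v_5(4875) = 3

v_p(x) = 3 (factor: 1625 = 5^3 · 13); v_p(y) = 0 (factor: 3 = 5^0 · 3). Additivity: v_p(xy) = v_p(x) + v_p(y) = 3 + 0 = 3. (Direct check: xy = 4875 = 5^3 · (39).)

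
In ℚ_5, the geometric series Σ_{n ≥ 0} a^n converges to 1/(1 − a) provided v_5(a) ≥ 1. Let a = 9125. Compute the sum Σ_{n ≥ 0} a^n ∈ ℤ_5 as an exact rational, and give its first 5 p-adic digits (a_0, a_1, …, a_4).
Σ a^n = 1/(1 − a) = -1/9124;  first 5 digits = (1, 0, 0, 3, 4)

v_5(a) = 3 ≥ 1, so the series converges in ℤ_5 to 1/(1 − a) = 1/(1 − 9125) = -1/9124. Expand this rational in ℤ_5: compute digits iteratively via d_i = x_i mod 5, x_{i+1} = (x_i − d_i)/5. The first 5 digits are (1, 0, 0, 3, 4).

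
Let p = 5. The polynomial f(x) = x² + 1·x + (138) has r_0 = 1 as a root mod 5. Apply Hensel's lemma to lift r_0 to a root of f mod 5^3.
r_2 = 71 (mod 125)

Hensel: r_{i+1} = r_i − f(r_i)·(f′(r_i))^{-1} mod 5^{i+2}, f′(x) = 2x + 1. Iterate:
  r_0 = 1 (mod 5)
  r_1 = 21 (mod 25)
  r_2 = 71 (mod 125)
Final: r = 71 satisfies f(r) ≡ 0 mod 5^3.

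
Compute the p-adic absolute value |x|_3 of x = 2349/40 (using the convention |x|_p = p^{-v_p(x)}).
|2349/40|_3 = 1/81

Step 1 — compute v_3(x) by factoring powers of 3 out of the numerator and denominator: v_3(2349/40) = 4. Step 2 — apply |x|_p = p^{-v_p(x)} = 3^{-4} = 1/81.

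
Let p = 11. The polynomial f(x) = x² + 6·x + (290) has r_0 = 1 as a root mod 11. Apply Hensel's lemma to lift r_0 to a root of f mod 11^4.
r_3 = 7723 (mod 14641)

Hensel: r_{i+1} = r_i − f(r_i)·(f′(r_i))^{-1} mod 11^{i+2}, f′(x) = 2x + 6. Iterate:
  r_0 = 1 (mod 11)
  r_1 = 100 (mod 121)
  r_2 = 1068 (mod 1331)
  r_3 = 7723 (mod 14641)
Final: r = 7723 satisfies f(r) ≡ 0 mod 11^4.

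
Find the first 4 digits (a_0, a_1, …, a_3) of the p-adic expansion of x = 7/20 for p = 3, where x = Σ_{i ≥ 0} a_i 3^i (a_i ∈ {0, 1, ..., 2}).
(a_0, …, a_3) = (2, 2, 2, 1)

v_3(7/20) = 0 (numerator and denominator both coprime to 3), so x ∈ ℤ_3^×. Compute digits iteratively via a_i = x_i mod 3, x_{i+1} = (x_i − a_i)/3, with x_0 = x:
  x_0 = 7/20;  a_0 = 2;  x_1 = (x_0 − 2)/3 = -11/20
  x_1 = -11/20;  a_1 = 2;  x_2 = (x_1 − 2)/3 = -17/20
  x_2 = -17/20;  a_2 = 2;  x_3 = (x_2 − 2)/3 = -19/20
  x_3 = -19/20;  a_3 = 1;  x_4 = (x_3 − 1)/3 = -13/20
Digits: (2, 2, 2, 1).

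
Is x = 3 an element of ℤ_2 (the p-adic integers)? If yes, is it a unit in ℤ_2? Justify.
x ∈ ℤ_2^× (unit); v_2(x) = 0

ℤ_2 = {x ∈ ℚ_2 : v_2(x) ≥ 0} and ℤ_2^× = {x ∈ ℤ_2 : v_2(x) = 0}. Here v_2(3) = v_2(num) − v_2(den) = 0; compare against these criteria.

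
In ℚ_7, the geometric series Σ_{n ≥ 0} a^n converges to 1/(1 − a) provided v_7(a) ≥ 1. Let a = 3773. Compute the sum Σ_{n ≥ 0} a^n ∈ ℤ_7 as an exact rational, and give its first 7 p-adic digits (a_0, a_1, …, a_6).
Σ a^n = 1/(1 − a) = -1/3772;  first 7 digits = (1, 0, 0, 4, 1, 0, 2)

v_7(a) = 3 ≥ 1, so the series converges in ℤ_7 to 1/(1 − a) = 1/(1 − 3773) = -1/3772. Expand this rational in ℤ_7: compute digits iteratively via d_i = x_i mod 7, x_{i+1} = (x_i − d_i)/7. The first 7 digits are (1, 0, 0, 4, 1, 0, 2).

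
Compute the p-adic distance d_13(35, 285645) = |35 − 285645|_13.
d_13(35, 285645) = 1/28561

Step 1 — x − y = 35 − 285645 = -285610. Step 2 — v_13(-285610) = 4 (factor: -285610 = −(13^4 · 10); the sign does not affect v_p). Step 3 — |x − y|_13 = 13^{-4} = 1/28561.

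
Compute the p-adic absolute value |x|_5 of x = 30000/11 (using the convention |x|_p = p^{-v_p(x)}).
|30000/11|_5 = 1/625

Step 1 — compute v_5(x) by factoring powers of 5 out of the numerator and denominator: v_5(30000/11) = 4. Step 2 — apply |x|_p = p^{-v_p(x)} = 5^{-4} = 1/625.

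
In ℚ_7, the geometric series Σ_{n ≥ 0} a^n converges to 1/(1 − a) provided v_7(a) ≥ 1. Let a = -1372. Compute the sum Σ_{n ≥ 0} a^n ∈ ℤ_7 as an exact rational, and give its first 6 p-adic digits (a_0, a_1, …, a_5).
Σ a^n = 1/(1 − a) = 1/1373;  first 6 digits = (1, 0, 0, 3, 6, 6)

v_7(a) = 3 ≥ 1, so the series converges in ℤ_7 to 1/(1 − a) = 1/(1 − (-1372)) = 1/1373. Expand this rational in ℤ_7: compute digits iteratively via d_i = x_i mod 7, x_{i+1} = (x_i − d_i)/7. The first 6 digits are (1, 0, 0, 3, 6, 6).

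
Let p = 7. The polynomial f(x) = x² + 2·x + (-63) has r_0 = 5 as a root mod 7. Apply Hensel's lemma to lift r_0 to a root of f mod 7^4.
r_3 = 2392 (mod 2401)

Hensel: r_{i+1} = r_i − f(r_i)·(f′(r_i))^{-1} mod 7^{i+2}, f′(x) = 2x + 2. Iterate:
  r_0 = 5 (mod 7)
  r_1 = 40 (mod 49)
  r_2 = 334 (mod 343)
  r_3 = 2392 (mod 2401)
Final: r = 2392 satisfies f(r) ≡ 0 mod 7^4.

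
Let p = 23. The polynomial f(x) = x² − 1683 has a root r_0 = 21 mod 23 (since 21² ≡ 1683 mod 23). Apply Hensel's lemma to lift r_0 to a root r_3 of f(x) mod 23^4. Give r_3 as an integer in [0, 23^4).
r_3 = 212633 (mod 279841)

Hensel's recurrence: r_{i+1} = r_i − f(r_i)·(f′(r_i))^{-1} mod 23^{i+2}, with f′(x) = 2x. Iterate:
  r_0 = 21 (mod 23)
  r_1 = 504 (mod 529)
  r_2 = 5794 (mod 12167)
  r_3 = 212633 (mod 279841)
Final: r_3 = 212633, and one checks f(r_3) ≡ 0 mod 23^4.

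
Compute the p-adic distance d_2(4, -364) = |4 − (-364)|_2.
d_2(4, -364) = 1/16

Step 1 — x − y = 4 − (-364) = 368. Step 2 — v_2(368) = 4 (factor: 368 = (2^4 · 23); the sign does not affect v_p). Step 3 — |x − y|_2 = 2^{-4} = 1/16.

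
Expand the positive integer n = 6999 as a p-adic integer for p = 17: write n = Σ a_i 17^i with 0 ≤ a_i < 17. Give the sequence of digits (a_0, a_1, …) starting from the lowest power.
(a_0, a_1, …) = (12, 3, 7, 1)

Repeated division by 17 gives the digits low-to-high: 6999 = 12 + 3·17^1 + 7·17^2 + 1·17^3. Digit sequence: (12, 3, 7, 1).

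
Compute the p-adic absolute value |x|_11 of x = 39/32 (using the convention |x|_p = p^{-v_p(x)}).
|39/32|_11 = 1

Step 1 — compute v_11(x) by factoring powers of 11 out of the numerator and denominator: v_11(39/32) = 0. Step 2 — apply |x|_p = p^{-v_p(x)} = 11^{0} = 1.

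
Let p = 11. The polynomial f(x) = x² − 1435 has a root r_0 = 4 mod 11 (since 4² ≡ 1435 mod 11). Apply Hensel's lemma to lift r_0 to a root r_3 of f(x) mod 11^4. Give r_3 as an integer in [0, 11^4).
r_3 = 9816 (mod 14641)

Hensel's recurrence: r_{i+1} = r_i − f(r_i)·(f′(r_i))^{-1} mod 11^{i+2}, with f′(x) = 2x. Iterate:
  r_0 = 4 (mod 11)
  r_1 = 15 (mod 121)
  r_2 = 499 (mod 1331)
  r_3 = 9816 (mod 14641)
Final: r_3 = 9816, and one checks f(r_3) ≡ 0 mod 11^4.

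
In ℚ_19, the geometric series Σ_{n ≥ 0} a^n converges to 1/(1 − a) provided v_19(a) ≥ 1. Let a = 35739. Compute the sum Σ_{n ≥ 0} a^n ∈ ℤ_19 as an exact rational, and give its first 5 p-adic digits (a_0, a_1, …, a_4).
Σ a^n = 1/(1 − a) = -1/35738;  first 5 digits = (1, 0, 4, 5, 16)

v_19(a) = 2 ≥ 1, so the series converges in ℤ_19 to 1/(1 − a) = 1/(1 − 35739) = -1/35738. Expand this rational in ℤ_19: compute digits iteratively via d_i = x_i mod 19, x_{i+1} = (x_i − d_i)/19. The first 5 digits are (1, 0, 4, 5, 16).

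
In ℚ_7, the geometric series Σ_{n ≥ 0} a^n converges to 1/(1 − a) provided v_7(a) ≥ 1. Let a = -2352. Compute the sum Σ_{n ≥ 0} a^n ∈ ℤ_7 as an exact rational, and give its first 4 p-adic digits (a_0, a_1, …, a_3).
Σ a^n = 1/(1 − a) = 1/2353;  first 4 digits = (1, 0, 1, 0)

v_7(a) = 2 ≥ 1, so the series converges in ℤ_7 to 1/(1 − a) = 1/(1 − (-2352)) = 1/2353. Expand this rational in ℤ_7: compute digits iteratively via d_i = x_i mod 7, x_{i+1} = (x_i − d_i)/7. The first 4 digits are (1, 0, 1, 0).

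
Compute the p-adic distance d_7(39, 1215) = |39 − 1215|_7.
d_7(39, 1215) = 1/49

Step 1 — x − y = 39 − 1215 = -1176. Step 2 — v_7(-1176) = 2 (factor: -1176 = −(7^2 · 24); the sign does not affect v_p). Step 3 — |x − y|_7 = 7^{-2} = 1/49.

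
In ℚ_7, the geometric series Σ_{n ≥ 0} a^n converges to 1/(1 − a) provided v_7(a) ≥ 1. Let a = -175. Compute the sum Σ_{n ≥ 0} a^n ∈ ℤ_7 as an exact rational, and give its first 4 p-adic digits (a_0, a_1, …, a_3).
Σ a^n = 1/(1 − a) = 1/176;  first 4 digits = (1, 3, 5, 3)

v_7(a) = 1 ≥ 1, so the series converges in ℤ_7 to 1/(1 − a) = 1/(1 − (-175)) = 1/176. Expand this rational in ℤ_7: compute digits iteratively via d_i = x_i mod 7, x_{i+1} = (x_i − d_i)/7. The first 4 digits are (1, 3, 5, 3).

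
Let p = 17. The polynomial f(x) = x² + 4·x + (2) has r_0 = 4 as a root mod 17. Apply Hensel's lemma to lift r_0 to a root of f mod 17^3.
r_2 = 4288 (mod 4913)

Hensel: r_{i+1} = r_i − f(r_i)·(f′(r_i))^{-1} mod 17^{i+2}, f′(x) = 2x + 4. Iterate:
  r_0 = 4 (mod 17)
  r_1 = 242 (mod 289)
  r_2 = 4288 (mod 4913)
Final: r = 4288 satisfies f(r) ≡ 0 mod 17^3.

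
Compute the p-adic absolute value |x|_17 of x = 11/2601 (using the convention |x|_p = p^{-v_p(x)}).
|11/2601|_17 = 289

Step 1 — compute v_17(x) by factoring powers of 17 out of the numerator and denominator: v_17(11/2601) = -2. Step 2 — apply |x|_p = p^{-v_p(x)} = 17^{2} = 289.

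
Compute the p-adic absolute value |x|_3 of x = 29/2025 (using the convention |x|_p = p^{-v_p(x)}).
|29/2025|_3 = 81

Step 1 — compute v_3(x) by factoring powers of 3 out of the numerator and denominator: v_3(29/2025) = -4. Step 2 — apply |x|_p = p^{-v_p(x)} = 3^{4} = 81.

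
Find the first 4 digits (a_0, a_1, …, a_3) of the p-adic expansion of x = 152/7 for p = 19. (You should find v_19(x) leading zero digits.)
(a_0, …, a_3) = (0, 12, 13, 2)

v_19(152/7) = 1, so a_0 = ... = a_0 = 0. Factor out: x = 19^1 · u with u = 8/7 a unit in ℤ_19. Expand u iteratively via a_{v+i} = u_i mod 19, u_{i+1} = (u_i − a_{v+i})/19:
  u_0 = 8/7;  a_1 = 12;  u_1 = (u_0 − 12)/19 = -4/7
  u_1 = -4/7;  a_2 = 13;  u_2 = (u_1 − 13)/19 = -5/7
  u_2 = -5/7;  a_3 = 2;  u_3 = (u_2 − 2)/19 = -1/7
Digits: (0, 12, 13, 2).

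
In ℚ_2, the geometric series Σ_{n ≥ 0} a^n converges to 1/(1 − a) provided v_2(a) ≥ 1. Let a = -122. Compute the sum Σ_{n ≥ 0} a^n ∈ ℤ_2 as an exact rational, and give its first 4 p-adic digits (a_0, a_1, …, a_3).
Σ a^n = 1/(1 − a) = 1/123;  first 4 digits = (1, 1, 0, 0)

v_2(a) = 1 ≥ 1, so the series converges in ℤ_2 to 1/(1 − a) = 1/(1 − (-122)) = 1/123. Expand this rational in ℤ_2: compute digits iteratively via d_i = x_i mod 2, x_{i+1} = (x_i − d_i)/2. The first 4 digits are (1, 1, 0, 0).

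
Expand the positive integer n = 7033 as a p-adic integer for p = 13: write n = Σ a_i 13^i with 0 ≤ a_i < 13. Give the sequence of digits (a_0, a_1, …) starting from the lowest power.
(a_0, a_1, …) = (0, 8, 2, 3)

Repeated division by 13 gives the digits low-to-high: 7033 = 8·13^1 + 2·13^2 + 3·13^3. Digit sequence: (0, 8, 2, 3).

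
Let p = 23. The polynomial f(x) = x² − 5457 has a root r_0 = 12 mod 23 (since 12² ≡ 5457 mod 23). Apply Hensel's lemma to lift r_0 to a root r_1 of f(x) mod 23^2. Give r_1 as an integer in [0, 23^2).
r_1 = 35 (mod 529)

Hensel's recurrence: r_{i+1} = r_i − f(r_i)·(f′(r_i))^{-1} mod 23^{i+2}, with f′(x) = 2x. Iterate:
  r_0 = 12 (mod 23)
  r_1 = 35 (mod 529)
Final: r_1 = 35, and one checks f(r_1) ≡ 0 mod 23^2.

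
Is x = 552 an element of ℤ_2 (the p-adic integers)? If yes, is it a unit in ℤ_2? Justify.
x ∈ ℤ_2 but not a unit; v_2(x) = 3 > 0

ℤ_2 = {x ∈ ℚ_2 : v_2(x) ≥ 0} and ℤ_2^× = {x ∈ ℤ_2 : v_2(x) = 0}. Here v_2(552) = v_2(num) − v_2(den) = 3; compare against these criteria.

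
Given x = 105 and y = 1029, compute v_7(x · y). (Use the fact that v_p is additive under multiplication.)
v_7(108045) = 4

v_p(x) = 1 (factor: 105 = 7^1 · 15); v_p(y) = 3 (factor: 1029 = 7^3 · 3). Additivity: v_p(xy) = v_p(x) + v_p(y) = 1 + 3 = 4. (Direct check: xy = 108045 = 7^4 · (45).)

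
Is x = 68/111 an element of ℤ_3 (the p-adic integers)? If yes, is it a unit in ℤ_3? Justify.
x ∉ ℤ_3 (v_3(x) = -1 < 0)

ℤ_3 = {x ∈ ℚ_3 : v_3(x) ≥ 0} and ℤ_3^× = {x ∈ ℤ_3 : v_3(x) = 0}. Here v_3(68/111) = v_3(num) − v_3(den) = -1; compare against these criteria.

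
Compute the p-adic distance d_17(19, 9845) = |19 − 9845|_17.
d_17(19, 9845) = 1/4913

Step 1 — x − y = 19 − 9845 = -9826. Step 2 — v_17(-9826) = 3 (factor: -9826 = −(17^3 · 2); the sign does not affect v_p). Step 3 — |x − y|_17 = 17^{-3} = 1/4913.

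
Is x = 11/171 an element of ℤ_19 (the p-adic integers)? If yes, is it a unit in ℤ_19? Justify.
x ∉ ℤ_19 (v_19(x) = -1 < 0)

ℤ_19 = {x ∈ ℚ_19 : v_19(x) ≥ 0} and ℤ_19^× = {x ∈ ℤ_19 : v_19(x) = 0}. Here v_19(11/171) = v_19(num) − v_19(den) = -1; compare against these criteria.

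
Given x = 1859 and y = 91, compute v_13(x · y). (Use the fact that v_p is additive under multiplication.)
v_13(169169) = 3

v_p(x) = 2 (factor: 1859 = 13^2 · 11); v_p(y) = 1 (factor: 91 = 13^1 · 7). Additivity: v_p(xy) = v_p(x) + v_p(y) = 2 + 1 = 3. (Direct check: xy = 169169 = 13^3 · (77).)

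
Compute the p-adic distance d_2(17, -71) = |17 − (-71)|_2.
d_2(17, -71) = 1/8

Step 1 — x − y = 17 − (-71) = 88. Step 2 — v_2(88) = 3 (factor: 88 = (2^3 · 11); the sign does not affect v_p). Step 3 — |x − y|_2 = 2^{-3} = 1/8.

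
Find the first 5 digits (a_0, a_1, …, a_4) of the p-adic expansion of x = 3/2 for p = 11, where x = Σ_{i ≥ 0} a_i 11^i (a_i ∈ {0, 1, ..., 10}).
(a_0, …, a_4) = (7, 5, 5, 5, 5)

v_11(3/2) = 0 (numerator and denominator both coprime to 11), so x ∈ ℤ_11^×. Compute digits iteratively via a_i = x_i mod 11, x_{i+1} = (x_i − a_i)/11, with x_0 = x:
  x_0 = 3/2;  a_0 = 7;  x_1 = (x_0 − 7)/11 = -1/2
  x_1 = -1/2;  a_1 = 5;  x_2 = (x_1 − 5)/11 = -1/2
  x_2 = -1/2;  a_2 = 5;  x_3 = (x_2 − 5)/11 = -1/2
  x_3 = -1/2;  a_3 = 5;  x_4 = (x_3 − 5)/11 = -1/2
  x_4 = -1/2;  a_4 = 5;  x_5 = (x_4 − 5)/11 = -1/2
Digits: (7, 5, 5, 5, 5).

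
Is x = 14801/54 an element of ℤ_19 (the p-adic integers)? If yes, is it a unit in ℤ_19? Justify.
x ∈ ℤ_19 but not a unit; v_19(x) = 2 > 0

ℤ_19 = {x ∈ ℚ_19 : v_19(x) ≥ 0} and ℤ_19^× = {x ∈ ℤ_19 : v_19(x) = 0}. Here v_19(14801/54) = v_19(num) − v_19(den) = 2; compare against these criteria.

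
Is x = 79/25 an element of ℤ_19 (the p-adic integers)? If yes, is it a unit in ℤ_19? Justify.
x ∈ ℤ_19^× (unit); v_19(x) = 0

ℤ_19 = {x ∈ ℚ_19 : v_19(x) ≥ 0} and ℤ_19^× = {x ∈ ℤ_19 : v_19(x) = 0}. Here v_19(79/25) = v_19(num) − v_19(den) = 0; compare against these criteria.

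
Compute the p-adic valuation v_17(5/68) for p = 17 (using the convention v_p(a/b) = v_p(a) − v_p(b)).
v_17(5/68) = -1

Factor powers of 17 from the numerator and denominator of the reduced fraction: 5 = 17^0 · 5 and 68 = 17^1 · 4. Apply v_p(a/b) = v_p(a) − v_p(b): v_17(5/68) = 0 − 1 = -1.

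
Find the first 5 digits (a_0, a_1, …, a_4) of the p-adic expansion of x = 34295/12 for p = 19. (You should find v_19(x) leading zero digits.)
(a_0, …, a_4) = (0, 0, 0, 2, 11)

v_19(34295/12) = 3, so a_0 = ... = a_2 = 0. Factor out: x = 19^3 · u with u = 5/12 a unit in ℤ_19. Expand u iteratively via a_{v+i} = u_i mod 19, u_{i+1} = (u_i − a_{v+i})/19:
  u_0 = 5/12;  a_3 = 2;  u_1 = (u_0 − 2)/19 = -1/12
  u_1 = -1/12;  a_4 = 11;  u_2 = (u_1 − 11)/19 = -7/12
Digits: (0, 0, 0, 2, 11).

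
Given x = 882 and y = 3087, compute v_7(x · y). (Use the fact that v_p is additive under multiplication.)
v_7(2722734) = 5

v_p(x) = 2 (factor: 882 = 7^2 · 18); v_p(y) = 3 (factor: 3087 = 7^3 · 9). Additivity: v_p(xy) = v_p(x) + v_p(y) = 2 + 3 = 5. (Direct check: xy = 2722734 = 7^5 · (162).)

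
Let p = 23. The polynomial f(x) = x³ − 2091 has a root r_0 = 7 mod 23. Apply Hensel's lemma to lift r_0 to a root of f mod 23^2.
r_1 = 260 (mod 529)

Hensel: r_{i+1} = r_i − f(r_i)/f′(r_i) mod 23^{i+2}, where f′(x) = 3x². Iterate:
  r_0 = 7 (mod 23)
  r_1 = 260 (mod 529)
Final: r = 260 with f(r) ≡ 0 mod 23^2.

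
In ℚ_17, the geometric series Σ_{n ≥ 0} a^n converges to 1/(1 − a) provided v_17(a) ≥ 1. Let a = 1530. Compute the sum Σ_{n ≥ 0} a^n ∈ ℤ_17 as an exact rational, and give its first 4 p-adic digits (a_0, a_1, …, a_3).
Σ a^n = 1/(1 − a) = -1/1529;  first 4 digits = (1, 5, 13, 6)

v_17(a) = 1 ≥ 1, so the series converges in ℤ_17 to 1/(1 − a) = 1/(1 − 1530) = -1/1529. Expand this rational in ℤ_17: compute digits iteratively via d_i = x_i mod 17, x_{i+1} = (x_i − d_i)/17. The first 4 digits are (1, 5, 13, 6).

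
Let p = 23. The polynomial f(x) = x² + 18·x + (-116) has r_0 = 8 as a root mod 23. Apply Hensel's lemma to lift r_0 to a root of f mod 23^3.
r_2 = 7598 (mod 12167)

Hensel: r_{i+1} = r_i − f(r_i)·(f′(r_i))^{-1} mod 23^{i+2}, f′(x) = 2x + 18. Iterate:
  r_0 = 8 (mod 23)
  r_1 = 192 (mod 529)
  r_2 = 7598 (mod 12167)
Final: r = 7598 satisfies f(r) ≡ 0 mod 23^3.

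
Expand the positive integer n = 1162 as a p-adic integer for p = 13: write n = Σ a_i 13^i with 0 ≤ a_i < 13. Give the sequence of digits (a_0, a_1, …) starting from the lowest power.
(a_0, a_1, …) = (5, 11, 6)

Repeated division by 13 gives the digits low-to-high: 1162 = 5 + 11·13^1 + 6·13^2. Digit sequence: (5, 11, 6).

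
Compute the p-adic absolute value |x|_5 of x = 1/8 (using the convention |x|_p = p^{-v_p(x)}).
|1/8|_5 = 1

Step 1 — compute v_5(x) by factoring powers of 5 out of the numerator and denominator: v_5(1/8) = 0. Step 2 — apply |x|_p = p^{-v_p(x)} = 5^{0} = 1.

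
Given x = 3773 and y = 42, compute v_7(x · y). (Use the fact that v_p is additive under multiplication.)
v_7(158466) = 4

v_p(x) = 3 (factor: 3773 = 7^3 · 11); v_p(y) = 1 (factor: 42 = 7^1 · 6). Additivity: v_p(xy) = v_p(x) + v_p(y) = 3 + 1 = 4. (Direct check: xy = 158466 = 7^4 · (66).)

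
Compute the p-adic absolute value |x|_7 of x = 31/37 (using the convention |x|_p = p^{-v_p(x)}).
|31/37|_7 = 1

Step 1 — compute v_7(x) by factoring powers of 7 out of the numerator and denominator: v_7(31/37) = 0. Step 2 — apply |x|_p = p^{-v_p(x)} = 7^{0} = 1.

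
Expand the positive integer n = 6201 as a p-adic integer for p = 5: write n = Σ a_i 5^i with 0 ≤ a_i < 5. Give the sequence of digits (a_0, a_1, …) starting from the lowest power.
(a_0, a_1, …) = (1, 0, 3, 4, 4, 1)

Repeated division by 5 gives the digits low-to-high: 6201 = 1 + 3·5^2 + 4·5^3 + 4·5^4 + 1·5^5. Digit sequence: (1, 0, 3, 4, 4, 1).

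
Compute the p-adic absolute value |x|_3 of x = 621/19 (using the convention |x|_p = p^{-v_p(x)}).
|621/19|_3 = 1/27

Step 1 — compute v_3(x) by factoring powers of 3 out of the numerator and denominator: v_3(621/19) = 3. Step 2 — apply |x|_p = p^{-v_p(x)} = 3^{-3} = 1/27.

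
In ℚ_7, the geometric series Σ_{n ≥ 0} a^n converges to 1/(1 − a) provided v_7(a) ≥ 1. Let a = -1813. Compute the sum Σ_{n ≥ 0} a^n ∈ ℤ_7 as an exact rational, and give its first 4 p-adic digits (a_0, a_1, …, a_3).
Σ a^n = 1/(1 − a) = 1/1814;  first 4 digits = (1, 0, 5, 1)

v_7(a) = 2 ≥ 1, so the series converges in ℤ_7 to 1/(1 − a) = 1/(1 − (-1813)) = 1/1814. Expand this rational in ℤ_7: compute digits iteratively via d_i = x_i mod 7, x_{i+1} = (x_i − d_i)/7. The first 4 digits are (1, 0, 5, 1).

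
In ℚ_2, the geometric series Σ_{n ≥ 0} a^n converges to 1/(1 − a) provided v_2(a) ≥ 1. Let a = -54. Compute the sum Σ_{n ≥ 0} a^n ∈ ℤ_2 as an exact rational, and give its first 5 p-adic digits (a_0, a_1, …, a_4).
Σ a^n = 1/(1 − a) = 1/55;  first 5 digits = (1, 1, 1, 0, 0)

v_2(a) = 1 ≥ 1, so the series converges in ℤ_2 to 1/(1 − a) = 1/(1 − (-54)) = 1/55. Expand this rational in ℤ_2: compute digits iteratively via d_i = x_i mod 2, x_{i+1} = (x_i − d_i)/2. The first 5 digits are (1, 1, 1, 0, 0).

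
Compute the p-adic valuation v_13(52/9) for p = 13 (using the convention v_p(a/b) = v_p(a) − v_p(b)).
v_13(52/9) = 1

Factor powers of 13 from the numerator and denominator of the reduced fraction: 52 = 13^1 · 4 and 9 = 13^0 · 9. Apply v_p(a/b) = v_p(a) − v_p(b): v_13(52/9) = 1 − 0 = 1.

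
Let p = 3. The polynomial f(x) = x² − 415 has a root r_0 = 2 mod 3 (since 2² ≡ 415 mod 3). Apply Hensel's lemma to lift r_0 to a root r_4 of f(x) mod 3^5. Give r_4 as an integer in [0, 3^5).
r_4 = 197 (mod 243)

Hensel's recurrence: r_{i+1} = r_i − f(r_i)·(f′(r_i))^{-1} mod 3^{i+2}, with f′(x) = 2x. Iterate:
  r_0 = 2 (mod 3)
  r_1 = 8 (mod 9)
  r_2 = 8 (mod 27)
  r_3 = 35 (mod 81)
  r_4 = 197 (mod 243)
Final: r_4 = 197, and one checks f(r_4) ≡ 0 mod 3^5.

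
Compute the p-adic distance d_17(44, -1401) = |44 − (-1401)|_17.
d_17(44, -1401) = 1/289

Step 1 — x − y = 44 − (-1401) = 1445. Step 2 — v_17(1445) = 2 (factor: 1445 = (17^2 · 5); the sign does not affect v_p). Step 3 — |x − y|_17 = 17^{-2} = 1/289.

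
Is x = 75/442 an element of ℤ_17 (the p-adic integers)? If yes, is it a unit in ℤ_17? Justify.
x ∉ ℤ_17 (v_17(x) = -1 < 0)

ℤ_17 = {x ∈ ℚ_17 : v_17(x) ≥ 0} and ℤ_17^× = {x ∈ ℤ_17 : v_17(x) = 0}. Here v_17(75/442) = v_17(num) − v_17(den) = -1; compare against these criteria.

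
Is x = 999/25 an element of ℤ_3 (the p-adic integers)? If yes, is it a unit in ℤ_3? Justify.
x ∈ ℤ_3 but not a unit; v_3(x) = 3 > 0

ℤ_3 = {x ∈ ℚ_3 : v_3(x) ≥ 0} and ℤ_3^× = {x ∈ ℤ_3 : v_3(x) = 0}. Here v_3(999/25) = v_3(num) − v_3(den) = 3; compare against these criteria.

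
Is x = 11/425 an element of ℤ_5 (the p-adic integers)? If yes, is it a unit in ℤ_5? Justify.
x ∉ ℤ_5 (v_5(x) = -2 < 0)

ℤ_5 = {x ∈ ℚ_5 : v_5(x) ≥ 0} and ℤ_5^× = {x ∈ ℤ_5 : v_5(x) = 0}. Here v_5(11/425) = v_5(num) − v_5(den) = -2; compare against these criteria.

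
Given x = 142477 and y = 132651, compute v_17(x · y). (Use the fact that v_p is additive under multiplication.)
v_17(18899716527) = 6

v_p(x) = 3 (factor: 142477 = 17^3 · 29); v_p(y) = 3 (factor: 132651 = 17^3 · 27). Additivity: v_p(xy) = v_p(x) + v_p(y) = 3 + 3 = 6. (Direct check: xy = 18899716527 = 17^6 · (783).)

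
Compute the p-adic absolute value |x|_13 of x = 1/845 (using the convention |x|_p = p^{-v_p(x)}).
|1/845|_13 = 169

Step 1 — compute v_13(x) by factoring powers of 13 out of the numerator and denominator: v_13(1/845) = -2. Step 2 — apply |x|_p = p^{-v_p(x)} = 13^{2} = 169.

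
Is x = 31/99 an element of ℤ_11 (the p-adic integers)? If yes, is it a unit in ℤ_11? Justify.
x ∉ ℤ_11 (v_11(x) = -1 < 0)

ℤ_11 = {x ∈ ℚ_11 : v_11(x) ≥ 0} and ℤ_11^× = {x ∈ ℤ_11 : v_11(x) = 0}. Here v_11(31/99) = v_11(num) − v_11(den) = -1; compare against these criteria.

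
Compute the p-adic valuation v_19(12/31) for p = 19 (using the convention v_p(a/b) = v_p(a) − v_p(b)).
v_19(12/31) = 0

Factor powers of 19 from the numerator and denominator of the reduced fraction: 12 = 19^0 · 12 and 31 = 19^0 · 31. Apply v_p(a/b) = v_p(a) − v_p(b): v_19(12/31) = 0 − 0 = 0.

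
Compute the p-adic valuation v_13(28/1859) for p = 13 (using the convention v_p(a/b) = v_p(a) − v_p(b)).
v_13(28/1859) = -2

Factor powers of 13 from the numerator and denominator of the reduced fraction: 28 = 13^0 · 28 and 1859 = 13^2 · 11. Apply v_p(a/b) = v_p(a) − v_p(b): v_13(28/1859) = 0 − 2 = -2.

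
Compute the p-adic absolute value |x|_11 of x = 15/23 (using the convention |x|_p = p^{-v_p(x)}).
|15/23|_11 = 1

Step 1 — compute v_11(x) by factoring powers of 11 out of the numerator and denominator: v_11(15/23) = 0. Step 2 — apply |x|_p = p^{-v_p(x)} = 11^{0} = 1.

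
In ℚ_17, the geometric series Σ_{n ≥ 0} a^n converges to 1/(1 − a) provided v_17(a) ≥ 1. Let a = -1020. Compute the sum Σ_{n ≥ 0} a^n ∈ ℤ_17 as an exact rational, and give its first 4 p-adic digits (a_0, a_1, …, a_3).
Σ a^n = 1/(1 − a) = 1/1021;  first 4 digits = (1, 8, 9, 9)

v_17(a) = 1 ≥ 1, so the series converges in ℤ_17 to 1/(1 − a) = 1/(1 − (-1020)) = 1/1021. Expand this rational in ℤ_17: compute digits iteratively via d_i = x_i mod 17, x_{i+1} = (x_i − d_i)/17. The first 4 digits are (1, 8, 9, 9).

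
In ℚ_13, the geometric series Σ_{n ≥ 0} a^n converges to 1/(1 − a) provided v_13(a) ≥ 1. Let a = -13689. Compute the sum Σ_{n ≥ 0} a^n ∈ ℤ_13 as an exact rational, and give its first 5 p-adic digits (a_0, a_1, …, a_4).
Σ a^n = 1/(1 − a) = 1/13690;  first 5 digits = (1, 0, 10, 6, 8)

v_13(a) = 2 ≥ 1, so the series converges in ℤ_13 to 1/(1 − a) = 1/(1 − (-13689)) = 1/13690. Expand this rational in ℤ_13: compute digits iteratively via d_i = x_i mod 13, x_{i+1} = (x_i − d_i)/13. The first 5 digits are (1, 0, 10, 6, 8).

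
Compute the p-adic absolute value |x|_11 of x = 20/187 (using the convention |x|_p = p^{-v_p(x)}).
|20/187|_11 = 11

Step 1 — compute v_11(x) by factoring powers of 11 out of the numerator and denominator: v_11(20/187) = -1. Step 2 — apply |x|_p = p^{-v_p(x)} = 11^{1} = 11.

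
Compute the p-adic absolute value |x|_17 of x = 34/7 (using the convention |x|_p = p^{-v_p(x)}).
|34/7|_17 = 1/17

Step 1 — compute v_17(x) by factoring powers of 17 out of the numerator and denominator: v_17(34/7) = 1. Step 2 — apply |x|_p = p^{-v_p(x)} = 17^{-1} = 1/17.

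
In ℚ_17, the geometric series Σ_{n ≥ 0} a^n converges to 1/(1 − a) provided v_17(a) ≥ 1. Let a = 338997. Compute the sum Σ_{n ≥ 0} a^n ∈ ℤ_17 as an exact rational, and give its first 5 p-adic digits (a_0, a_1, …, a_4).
Σ a^n = 1/(1 − a) = -1/338996;  first 5 digits = (1, 0, 0, 1, 4)

v_17(a) = 3 ≥ 1, so the series converges in ℤ_17 to 1/(1 − a) = 1/(1 − 338997) = -1/338996. Expand this rational in ℤ_17: compute digits iteratively via d_i = x_i mod 17, x_{i+1} = (x_i − d_i)/17. The first 5 digits are (1, 0, 0, 1, 4).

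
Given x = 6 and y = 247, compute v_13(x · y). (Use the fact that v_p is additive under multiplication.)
v_13(1482) = 1

v_p(x) = 0 (factor: 6 = 13^0 · 6); v_p(y) = 1 (factor: 247 = 13^1 · 19). Additivity: v_p(xy) = v_p(x) + v_p(y) = 0 + 1 = 1. (Direct check: xy = 1482 = 13^1 · (114).)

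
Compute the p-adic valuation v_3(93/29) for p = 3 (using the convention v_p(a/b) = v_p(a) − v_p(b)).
v_3(93/29) = 1

Factor powers of 3 from the numerator and denominator of the reduced fraction: 93 = 3^1 · 31 and 29 = 3^0 · 29. Apply v_p(a/b) = v_p(a) − v_p(b): v_3(93/29) = 1 − 0 = 1.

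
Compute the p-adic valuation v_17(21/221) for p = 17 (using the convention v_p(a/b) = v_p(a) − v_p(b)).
v_17(21/221) = -1

Factor powers of 17 from the numerator and denominator of the reduced fraction: 21 = 17^0 · 21 and 221 = 17^1 · 13. Apply v_p(a/b) = v_p(a) − v_p(b): v_17(21/221) = 0 − 1 = -1.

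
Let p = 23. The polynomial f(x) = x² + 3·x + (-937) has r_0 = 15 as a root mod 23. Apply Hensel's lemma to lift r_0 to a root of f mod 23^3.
r_2 = 3097 (mod 12167)

Hensel: r_{i+1} = r_i − f(r_i)·(f′(r_i))^{-1} mod 23^{i+2}, f′(x) = 2x + 3. Iterate:
  r_0 = 15 (mod 23)
  r_1 = 452 (mod 529)
  r_2 = 3097 (mod 12167)
Final: r = 3097 satisfies f(r) ≡ 0 mod 23^3.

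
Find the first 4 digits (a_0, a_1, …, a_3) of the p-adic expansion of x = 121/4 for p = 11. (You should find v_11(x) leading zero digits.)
(a_0, …, a_3) = (0, 0, 3, 8)

v_11(121/4) = 2, so a_0 = ... = a_1 = 0. Factor out: x = 11^2 · u with u = 1/4 a unit in ℤ_11. Expand u iteratively via a_{v+i} = u_i mod 11, u_{i+1} = (u_i − a_{v+i})/11:
  u_0 = 1/4;  a_2 = 3;  u_1 = (u_0 − 3)/11 = -1/4
  u_1 = -1/4;  a_3 = 8;  u_2 = (u_1 − 8)/11 = -3/4
Digits: (0, 0, 3, 8).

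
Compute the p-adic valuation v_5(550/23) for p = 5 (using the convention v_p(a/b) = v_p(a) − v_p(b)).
v_5(550/23) = 2

Factor powers of 5 from the numerator and denominator of the reduced fraction: 550 = 5^2 · 22 and 23 = 5^0 · 23. Apply v_p(a/b) = v_p(a) − v_p(b): v_5(550/23) = 2 − 0 = 2.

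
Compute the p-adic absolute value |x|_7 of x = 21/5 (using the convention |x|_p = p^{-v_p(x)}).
|21/5|_7 = 1/7

Step 1 — compute v_7(x) by factoring powers of 7 out of the numerator and denominator: v_7(21/5) = 1. Step 2 — apply |x|_p = p^{-v_p(x)} = 7^{-1} = 1/7.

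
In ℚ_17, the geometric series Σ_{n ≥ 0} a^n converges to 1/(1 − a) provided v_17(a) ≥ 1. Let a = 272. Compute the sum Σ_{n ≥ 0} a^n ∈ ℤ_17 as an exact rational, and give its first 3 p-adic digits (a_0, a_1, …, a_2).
Σ a^n = 1/(1 − a) = -1/271;  first 3 digits = (1, 16, 1)

v_17(a) = 1 ≥ 1, so the series converges in ℤ_17 to 1/(1 − a) = 1/(1 − 272) = -1/271. Expand this rational in ℤ_17: compute digits iteratively via d_i = x_i mod 17, x_{i+1} = (x_i − d_i)/17. The first 3 digits are (1, 16, 1).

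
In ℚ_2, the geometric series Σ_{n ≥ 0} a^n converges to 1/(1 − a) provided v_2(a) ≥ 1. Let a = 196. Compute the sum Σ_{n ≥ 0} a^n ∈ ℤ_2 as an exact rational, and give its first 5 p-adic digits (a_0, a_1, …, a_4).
Σ a^n = 1/(1 − a) = -1/195;  first 5 digits = (1, 0, 1, 0, 1)

v_2(a) = 2 ≥ 1, so the series converges in ℤ_2 to 1/(1 − a) = 1/(1 − 196) = -1/195. Expand this rational in ℤ_2: compute digits iteratively via d_i = x_i mod 2, x_{i+1} = (x_i − d_i)/2. The first 5 digits are (1, 0, 1, 0, 1).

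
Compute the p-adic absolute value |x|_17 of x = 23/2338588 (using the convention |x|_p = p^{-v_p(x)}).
|23/2338588|_17 = 83521

Step 1 — compute v_17(x) by factoring powers of 17 out of the numerator and denominator: v_17(23/2338588) = -4. Step 2 — apply |x|_p = p^{-v_p(x)} = 17^{4} = 83521.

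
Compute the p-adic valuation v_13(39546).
v_13(39546) = 3

v_13(n) is the largest exponent k such that 13^k divides n. Factor out: 39546 = 13^3 · 18. (Sign doesn't affect v_p.) So v_13(39546) = 3.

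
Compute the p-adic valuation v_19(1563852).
v_19(1563852) = 4

v_19(n) is the largest exponent k such that 19^k divides n. Factor out: 1563852 = 19^4 · 12. (Sign doesn't affect v_p.) So v_19(1563852) = 4.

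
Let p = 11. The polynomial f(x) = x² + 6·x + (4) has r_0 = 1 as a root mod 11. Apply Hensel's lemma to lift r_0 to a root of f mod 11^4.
r_3 = 6579 (mod 14641)

Hensel: r_{i+1} = r_i − f(r_i)·(f′(r_i))^{-1} mod 11^{i+2}, f′(x) = 2x + 6. Iterate:
  r_0 = 1 (mod 11)
  r_1 = 45 (mod 121)
  r_2 = 1255 (mod 1331)
  r_3 = 6579 (mod 14641)
Final: r = 6579 satisfies f(r) ≡ 0 mod 11^4.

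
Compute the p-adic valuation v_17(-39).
v_17(-39) = 0

v_17(n) is the largest exponent k such that 17^k divides n. Factor out: -39 = -17^0 · 39. (Sign doesn't affect v_p.) So v_17(-39) = 0.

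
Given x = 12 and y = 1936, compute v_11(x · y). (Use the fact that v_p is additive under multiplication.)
v_11(23232) = 2

v_p(x) = 0 (factor: 12 = 11^0 · 12); v_p(y) = 2 (factor: 1936 = 11^2 · 16). Additivity: v_p(xy) = v_p(x) + v_p(y) = 0 + 2 = 2. (Direct check: xy = 23232 = 11^2 · (192).)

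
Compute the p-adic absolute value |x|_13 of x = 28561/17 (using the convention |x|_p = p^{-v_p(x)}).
|28561/17|_13 = 1/28561

Step 1 — compute v_13(x) by factoring powers of 13 out of the numerator and denominator: v_13(28561/17) = 4. Step 2 — apply |x|_p = p^{-v_p(x)} = 13^{-4} = 1/28561.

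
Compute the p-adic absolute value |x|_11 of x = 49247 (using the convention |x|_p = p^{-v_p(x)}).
|49247|_11 = 1/1331

Step 1 — compute v_11(x) by factoring powers of 11 out of the numerator and denominator: v_11(49247) = 3. Step 2 — apply |x|_p = p^{-v_p(x)} = 11^{-3} = 1/1331.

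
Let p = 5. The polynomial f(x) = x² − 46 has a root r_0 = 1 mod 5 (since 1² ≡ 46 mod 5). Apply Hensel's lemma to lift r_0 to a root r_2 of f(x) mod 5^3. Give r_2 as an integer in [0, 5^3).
r_2 = 36 (mod 125)

Hensel's recurrence: r_{i+1} = r_i − f(r_i)·(f′(r_i))^{-1} mod 5^{i+2}, with f′(x) = 2x. Iterate:
  r_0 = 1 (mod 5)
  r_1 = 11 (mod 25)
  r_2 = 36 (mod 125)
Final: r_2 = 36, and one checks f(r_2) ≡ 0 mod 5^3.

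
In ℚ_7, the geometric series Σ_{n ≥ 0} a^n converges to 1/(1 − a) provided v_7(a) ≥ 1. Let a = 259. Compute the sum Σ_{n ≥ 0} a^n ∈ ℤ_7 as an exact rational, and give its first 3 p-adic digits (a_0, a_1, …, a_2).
Σ a^n = 1/(1 − a) = -1/258;  first 3 digits = (1, 2, 2)

v_7(a) = 1 ≥ 1, so the series converges in ℤ_7 to 1/(1 − a) = 1/(1 − 259) = -1/258. Expand this rational in ℤ_7: compute digits iteratively via d_i = x_i mod 7, x_{i+1} = (x_i − d_i)/7. The first 3 digits are (1, 2, 2).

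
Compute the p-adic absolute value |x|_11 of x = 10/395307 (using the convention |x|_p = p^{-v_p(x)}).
|10/395307|_11 = 14641

Step 1 — compute v_11(x) by factoring powers of 11 out of the numerator and denominator: v_11(10/395307) = -4. Step 2 — apply |x|_p = p^{-v_p(x)} = 11^{4} = 14641.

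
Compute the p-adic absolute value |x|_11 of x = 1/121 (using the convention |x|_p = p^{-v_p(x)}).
|1/121|_11 = 121

Step 1 — compute v_11(x) by factoring powers of 11 out of the numerator and denominator: v_11(1/121) = -2. Step 2 — apply |x|_p = p^{-v_p(x)} = 11^{2} = 121.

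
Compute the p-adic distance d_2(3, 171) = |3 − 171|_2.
d_2(3, 171) = 1/8

Step 1 — x − y = 3 − 171 = -168. Step 2 — v_2(-168) = 3 (factor: -168 = −(2^3 · 21); the sign does not affect v_p). Step 3 — |x − y|_2 = 2^{-3} = 1/8.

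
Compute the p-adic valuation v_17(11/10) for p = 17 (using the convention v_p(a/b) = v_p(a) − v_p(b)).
v_17(11/10) = 0

Factor powers of 17 from the numerator and denominator of the reduced fraction: 11 = 17^0 · 11 and 10 = 17^0 · 10. Apply v_p(a/b) = v_p(a) − v_p(b): v_17(11/10) = 0 − 0 = 0.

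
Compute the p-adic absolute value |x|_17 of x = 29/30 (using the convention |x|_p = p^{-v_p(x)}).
|29/30|_17 = 1

Step 1 — compute v_17(x) by factoring powers of 17 out of the numerator and denominator: v_17(29/30) = 0. Step 2 — apply |x|_p = p^{-v_p(x)} = 17^{0} = 1.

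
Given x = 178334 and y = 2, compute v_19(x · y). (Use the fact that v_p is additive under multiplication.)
v_19(356668) = 3

v_p(x) = 3 (factor: 178334 = 19^3 · 26); v_p(y) = 0 (factor: 2 = 19^0 · 2). Additivity: v_p(xy) = v_p(x) + v_p(y) = 3 + 0 = 3. (Direct check: xy = 356668 = 19^3 · (52).)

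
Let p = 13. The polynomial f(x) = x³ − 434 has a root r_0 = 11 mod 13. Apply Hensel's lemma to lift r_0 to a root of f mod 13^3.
r_2 = 1415 (mod 2197)

Hensel: r_{i+1} = r_i − f(r_i)/f′(r_i) mod 13^{i+2}, where f′(x) = 3x². Iterate:
  r_0 = 11 (mod 13)
  r_1 = 63 (mod 169)
  r_2 = 1415 (mod 2197)
Final: r = 1415 with f(r) ≡ 0 mod 13^3.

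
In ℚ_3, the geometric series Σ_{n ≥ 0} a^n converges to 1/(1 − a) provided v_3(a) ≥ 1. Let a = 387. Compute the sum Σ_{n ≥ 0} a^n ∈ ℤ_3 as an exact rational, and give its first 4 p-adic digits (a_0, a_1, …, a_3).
Σ a^n = 1/(1 − a) = -1/386;  first 4 digits = (1, 0, 1, 2)

v_3(a) = 2 ≥ 1, so the series converges in ℤ_3 to 1/(1 − a) = 1/(1 − 387) = -1/386. Expand this rational in ℤ_3: compute digits iteratively via d_i = x_i mod 3, x_{i+1} = (x_i − d_i)/3. The first 4 digits are (1, 0, 1, 2).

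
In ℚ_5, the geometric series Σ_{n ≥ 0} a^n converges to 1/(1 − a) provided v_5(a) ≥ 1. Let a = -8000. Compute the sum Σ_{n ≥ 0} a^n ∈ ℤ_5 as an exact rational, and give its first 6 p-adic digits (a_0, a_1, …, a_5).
Σ a^n = 1/(1 − a) = 1/8001;  first 6 digits = (1, 0, 0, 1, 2, 2)

v_5(a) = 3 ≥ 1, so the series converges in ℤ_5 to 1/(1 − a) = 1/(1 − (-8000)) = 1/8001. Expand this rational in ℤ_5: compute digits iteratively via d_i = x_i mod 5, x_{i+1} = (x_i − d_i)/5. The first 6 digits are (1, 0, 0, 1, 2, 2).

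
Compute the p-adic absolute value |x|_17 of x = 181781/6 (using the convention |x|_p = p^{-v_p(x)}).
|181781/6|_17 = 1/4913

Step 1 — compute v_17(x) by factoring powers of 17 out of the numerator and denominator: v_17(181781/6) = 3. Step 2 — apply |x|_p = p^{-v_p(x)} = 17^{-3} = 1/4913.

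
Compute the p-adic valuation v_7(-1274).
v_7(-1274) = 2

v_7(n) is the largest exponent k such that 7^k divides n. Factor out: -1274 = -7^2 · 26. (Sign doesn't affect v_p.) So v_7(-1274) = 2.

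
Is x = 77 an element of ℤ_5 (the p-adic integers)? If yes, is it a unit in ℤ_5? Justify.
x ∈ ℤ_5^× (unit); v_5(x) = 0

ℤ_5 = {x ∈ ℚ_5 : v_5(x) ≥ 0} and ℤ_5^× = {x ∈ ℤ_5 : v_5(x) = 0}. Here v_5(77) = v_5(num) − v_5(den) = 0; compare against these criteria.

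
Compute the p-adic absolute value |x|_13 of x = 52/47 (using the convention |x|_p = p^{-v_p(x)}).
|52/47|_13 = 1/13

Step 1 — compute v_13(x) by factoring powers of 13 out of the numerator and denominator: v_13(52/47) = 1. Step 2 — apply |x|_p = p^{-v_p(x)} = 13^{-1} = 1/13.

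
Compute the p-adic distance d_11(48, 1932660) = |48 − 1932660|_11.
d_11(48, 1932660) = 1/161051

Step 1 — x − y = 48 − 1932660 = -1932612. Step 2 — v_11(-1932612) = 5 (factor: -1932612 = −(11^5 · 12); the sign does not affect v_p). Step 3 — |x − y|_11 = 11^{-5} = 1/161051.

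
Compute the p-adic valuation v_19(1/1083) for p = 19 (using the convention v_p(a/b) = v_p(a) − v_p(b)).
v_19(1/1083) = -2

Factor powers of 19 from the numerator and denominator of the reduced fraction: 1 = 19^0 · 1 and 1083 = 19^2 · 3. Apply v_p(a/b) = v_p(a) − v_p(b): v_19(1/1083) = 0 − 2 = -2.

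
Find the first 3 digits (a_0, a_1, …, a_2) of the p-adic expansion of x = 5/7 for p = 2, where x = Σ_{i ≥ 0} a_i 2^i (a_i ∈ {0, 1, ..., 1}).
(a_0, …, a_2) = (1, 1, 0)

v_2(5/7) = 0 (numerator and denominator both coprime to 2), so x ∈ ℤ_2^×. Compute digits iteratively via a_i = x_i mod 2, x_{i+1} = (x_i − a_i)/2, with x_0 = x:
  x_0 = 5/7;  a_0 = 1;  x_1 = (x_0 − 1)/2 = -1/7
  x_1 = -1/7;  a_1 = 1;  x_2 = (x_1 − 1)/2 = -4/7
  x_2 = -4/7;  a_2 = 0;  x_3 = (x_2 − 0)/2 = -2/7
Digits: (1, 1, 0).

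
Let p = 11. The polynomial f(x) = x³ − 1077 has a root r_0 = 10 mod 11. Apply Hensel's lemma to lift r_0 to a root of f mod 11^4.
r_3 = 5400 (mod 14641)

Hensel: r_{i+1} = r_i − f(r_i)/f′(r_i) mod 11^{i+2}, where f′(x) = 3x². Iterate:
  r_0 = 10 (mod 11)
  r_1 = 76 (mod 121)
  r_2 = 76 (mod 1331)
  r_3 = 5400 (mod 14641)
Final: r = 5400 with f(r) ≡ 0 mod 11^4.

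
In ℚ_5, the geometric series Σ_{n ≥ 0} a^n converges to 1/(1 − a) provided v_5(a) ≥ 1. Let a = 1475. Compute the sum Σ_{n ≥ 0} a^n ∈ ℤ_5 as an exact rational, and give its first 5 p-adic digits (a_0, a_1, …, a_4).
Σ a^n = 1/(1 − a) = -1/1474;  first 5 digits = (1, 0, 4, 1, 3)

v_5(a) = 2 ≥ 1, so the series converges in ℤ_5 to 1/(1 − a) = 1/(1 − 1475) = -1/1474. Expand this rational in ℤ_5: compute digits iteratively via d_i = x_i mod 5, x_{i+1} = (x_i − d_i)/5. The first 5 digits are (1, 0, 4, 1, 3).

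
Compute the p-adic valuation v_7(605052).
v_7(605052) = 5

v_7(n) is the largest exponent k such that 7^k divides n. Factor out: 605052 = 7^5 · 36. (Sign doesn't affect v_p.) So v_7(605052) = 5.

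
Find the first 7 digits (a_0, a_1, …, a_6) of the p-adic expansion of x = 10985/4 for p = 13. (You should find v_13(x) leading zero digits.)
(a_0, …, a_6) = (0, 0, 0, 11, 9, 9, 9)

v_13(10985/4) = 3, so a_0 = ... = a_2 = 0. Factor out: x = 13^3 · u with u = 5/4 a unit in ℤ_13. Expand u iteratively via a_{v+i} = u_i mod 13, u_{i+1} = (u_i − a_{v+i})/13:
  u_0 = 5/4;  a_3 = 11;  u_1 = (u_0 − 11)/13 = -3/4
  u_1 = -3/4;  a_4 = 9;  u_2 = (u_1 − 9)/13 = -3/4
  u_2 = -3/4;  a_5 = 9;  u_3 = (u_2 − 9)/13 = -3/4
  u_3 = -3/4;  a_6 = 9;  u_4 = (u_3 − 9)/13 = -3/4
Digits: (0, 0, 0, 11, 9, 9, 9).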